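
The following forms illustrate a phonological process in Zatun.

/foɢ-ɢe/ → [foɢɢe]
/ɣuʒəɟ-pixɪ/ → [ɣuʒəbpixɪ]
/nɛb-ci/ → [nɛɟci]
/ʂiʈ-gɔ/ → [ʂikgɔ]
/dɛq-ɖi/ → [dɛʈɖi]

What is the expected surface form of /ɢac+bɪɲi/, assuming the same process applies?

The data show regressive place assimilation: /ɟ/ → [b] before /p/; /b/ → [ɟ] before /c/; /ʈ/ → [k] before /g/; /q/ → [ʈ] before /ɖ/. In each pair only place changes, matching the following consonant, while manner and voice stay constant.
No alternation appears in [foɢɢe]: there the adjacent consonants already agree in place (/ɢ/ and /ɢ/ are both uvular), so this form is consistent with the same rule.
The rule targets /c/ (voiceless palatal stop), which sits before the trigger /b/ (bilabial).
Changing only its place to bilabial gives [p] — the voiceless bilabial stop.

[ɢapbɪɲi]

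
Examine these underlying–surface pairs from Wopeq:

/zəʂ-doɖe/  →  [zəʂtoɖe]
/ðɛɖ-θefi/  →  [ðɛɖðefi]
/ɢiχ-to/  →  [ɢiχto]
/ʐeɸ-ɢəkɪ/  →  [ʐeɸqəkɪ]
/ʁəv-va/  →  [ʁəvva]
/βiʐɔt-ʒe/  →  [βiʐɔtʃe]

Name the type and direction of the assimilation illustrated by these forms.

The segment that alternates is /d/, which surfaces as [t] when adjacent to /ʂ/.
/d/ is voiced while /ʂ/ is voiceless; the output [t] is voiceless, matching the trigger — so the feature that spreads is voicing.
Place and manner are unchanged, so the assimilation is partial, not total.
The same holds elsewhere in the data: /θ/ → [ð] after /ɖ/ (voiceless → voiced, matching voiced); /ɢ/ → [q] after /ɸ/ (voiced → voiceless, matching voiceless); /ʒ/ → [ʃ] after /t/ (voiced → voiceless, matching voiceless) — only voicing changes, and always toward the preceding segment.
Nothing changes in [ɢiχto], [ʁəvva]: there the adjacent consonants already agree in voicing (/t/ and /χ/ are both voiceless; /v/ and /v/ are both voiced), so these forms are consistent with the same rule.
Since the segment that changes follows the conditioning segment, the assimilation is progressive.

progressive voicing assimilation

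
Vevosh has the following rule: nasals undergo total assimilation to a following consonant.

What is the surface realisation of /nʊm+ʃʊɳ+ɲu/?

/m/ is the segment targeted by the rule; it sits immediately before /ʃ/, so it assimilates completely and surfaces as [ʃ].
At the second juncture, /ɳ/ likewise becomes [ɲ] adjacent to /ɲ/.

[nʊʃʃʊɲɲu]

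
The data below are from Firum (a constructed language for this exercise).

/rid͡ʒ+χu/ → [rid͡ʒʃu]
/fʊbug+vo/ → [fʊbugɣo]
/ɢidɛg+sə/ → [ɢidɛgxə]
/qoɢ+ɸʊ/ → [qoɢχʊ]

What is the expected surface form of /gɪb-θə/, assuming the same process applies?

[gɪbɸə]

The data show progressive place assimilation: /χ/ → [ʃ] after /d͡ʒ/; /v/ → [ɣ] after /g/; /s/ → [x] after /g/; /ɸ/ → [χ] after /ɢ/. In each pair only place changes, matching the preceding consonant, while manner and voice stay constant.
/θ/ is a voiceless dental fricative. The preceding trigger /b/ is bilabial, so /θ/ must become bilabial as well.
A voiceless bilabial fricative is [ɸ], so the surface segment is [ɸ].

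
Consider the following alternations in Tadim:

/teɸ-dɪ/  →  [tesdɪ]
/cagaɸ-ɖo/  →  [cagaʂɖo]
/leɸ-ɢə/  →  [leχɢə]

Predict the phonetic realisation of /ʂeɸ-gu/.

The data show regressive place assimilation: /ɸ/ → [s] before /d/; /ɸ/ → [ʂ] before /ɖ/; /ɸ/ → [χ] before /ɢ/. In each pair only place changes, matching the following consonant, while manner and voice stay constant.
/ɸ/ is a voiceless bilabial fricative. The following trigger /g/ is velar, so /ɸ/ must become velar as well.
Changing only its place to velar gives [x] — the voiceless velar fricative.

[ʂexgu]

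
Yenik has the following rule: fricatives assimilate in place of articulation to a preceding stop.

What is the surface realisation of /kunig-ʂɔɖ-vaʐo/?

The rule targets /ʂ/ (voiceless retroflex fricative), which sits after the trigger /g/ (velar).
A voiceless velar fricative is [x], so the surface segment is [x].
The same rule applies at the second boundary: /v/ → [ʐ] next to /ɖ/.

[kunigxɔɖʐaʐo]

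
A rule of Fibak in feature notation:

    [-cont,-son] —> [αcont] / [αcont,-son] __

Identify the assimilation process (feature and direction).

The shared variable α links the value of [cont] on the target to that of the neighbouring obstruent. [cont] distinguishes stops from fricatives — a manner-of-articulation feature — so this is manner assimilation.
Since the environment is written before the underscore, the trigger precedes the target; the direction is progressive.

progressive manner assimilation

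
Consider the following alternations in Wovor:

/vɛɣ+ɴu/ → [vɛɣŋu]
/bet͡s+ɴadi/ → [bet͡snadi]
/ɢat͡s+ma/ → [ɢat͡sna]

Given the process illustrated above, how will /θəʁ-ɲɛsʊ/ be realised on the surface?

The data show progressive place assimilation: /ɴ/ → [ŋ] after /ɣ/; /ɴ/ → [n] after /t͡s/; /m/ → [n] after /t͡s/. In each pair only place changes, matching the preceding consonant, while manner and voice stay constant.
The rule targets /ɲ/ (voiced palatal nasal), which sits after the trigger /ʁ/ (uvular).
The voiced uvular nasal is [ɴ], so /ɲ/ → [ɴ].

[θəʁɴɛsʊ]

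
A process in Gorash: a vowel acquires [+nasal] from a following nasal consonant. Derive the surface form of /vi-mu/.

The vowel /i/ is adjacent to the following nasal /m/, so it acquires [+nasal] and surfaces as [ĩ].

[vĩmu]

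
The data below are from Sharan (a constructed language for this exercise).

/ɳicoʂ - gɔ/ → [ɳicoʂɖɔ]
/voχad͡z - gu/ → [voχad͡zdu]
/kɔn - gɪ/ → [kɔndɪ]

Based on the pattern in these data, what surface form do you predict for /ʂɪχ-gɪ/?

[ʂɪχɢɪ]

The data show progressive place assimilation: /g/ → [ɖ] after /ʂ/; /g/ → [d] after /d͡z/; /g/ → [d] after /n/. In each pair only place changes, matching the preceding consonant, while manner and voice stay constant.
The rule targets /g/ (voiced velar stop), which sits after the trigger /χ/ (uvular).
A voiced uvular stop is [ɢ], so the surface segment is [ɢ].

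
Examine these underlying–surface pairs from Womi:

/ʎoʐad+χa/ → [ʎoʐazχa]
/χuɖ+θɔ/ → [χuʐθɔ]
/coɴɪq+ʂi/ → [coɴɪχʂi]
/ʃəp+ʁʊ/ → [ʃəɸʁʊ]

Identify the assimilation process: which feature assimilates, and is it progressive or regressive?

The segment that alternates is /d/, which surfaces as [z] when adjacent to /χ/.
The change stop → fricative matches the manner of the following /χ/, identifying this as manner assimilation.
Place and voice are unchanged, so the assimilation is partial, not total.
Checking the remaining alternations: /ɖ/ → [ʐ] before /θ/ (stop → fricative, matching a fricative); /q/ → [χ] before /ʂ/ (stop → fricative, matching a fricative); /p/ → [ɸ] before /ʁ/ (stop → fricative, matching a fricative) — only manner changes, and always toward the following segment.
Since the segment that changes precedes the conditioning segment, the assimilation is regressive.

regressive manner assimilation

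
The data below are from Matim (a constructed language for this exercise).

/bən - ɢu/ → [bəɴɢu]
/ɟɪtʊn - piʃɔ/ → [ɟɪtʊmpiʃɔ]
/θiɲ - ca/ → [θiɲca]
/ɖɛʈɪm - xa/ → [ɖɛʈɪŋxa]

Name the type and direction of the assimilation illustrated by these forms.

Comparing underlying and surface forms, /n/ → [ɴ] is the alternation; the neighbouring /ɢ/ is constant.
/n/ is alveolar while /ɢ/ is uvular; the output [ɴ] is uvular, matching the trigger — so the feature that spreads is place.
Manner and voice are unchanged, so the assimilation is partial, not total.
Checking the remaining alternations: /n/ → [m] before /p/ (alveolar → bilabial, matching bilabial); /m/ → [ŋ] before /x/ (bilabial → velar, matching velar) — only place changes, and always toward the following segment.
No alternation appears in [θiɲca]: there the adjacent consonants already agree in place (/ɲ/ and /c/ are both palatal), so this form is consistent with the same rule.
The trigger is the following segment, so the direction is regressive (anticipatory).

regressive place assimilation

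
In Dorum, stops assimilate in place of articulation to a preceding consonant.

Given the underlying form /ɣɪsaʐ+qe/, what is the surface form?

[ɣɪsaʐʈe]

The rule targets /q/ (voiceless uvular stop), which sits after the trigger /ʐ/ (retroflex).
Changing only its place to retroflex gives [ʈ] — the voiceless retroflex stop.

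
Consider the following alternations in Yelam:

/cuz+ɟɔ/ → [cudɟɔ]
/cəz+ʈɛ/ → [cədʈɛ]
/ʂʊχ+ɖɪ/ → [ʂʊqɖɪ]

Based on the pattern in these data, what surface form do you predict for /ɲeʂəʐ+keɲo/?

The data show regressive manner assimilation: /z/ → [d] before /ɟ/; /z/ → [d] before /ʈ/; /χ/ → [q] before /ɖ/. In each pair only manner changes, matching the following consonant, while place and voice stay constant.
The rule targets /ʐ/ (voiced retroflex fricative), which sits before the trigger /k/ (stop).
A voiced retroflex stop is [ɖ], so the surface segment is [ɖ].

[ɲeʂəɖkeɲo]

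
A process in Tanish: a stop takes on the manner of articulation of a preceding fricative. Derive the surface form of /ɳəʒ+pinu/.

/p/ is a voiceless bilabial stop. The preceding trigger /ʒ/ is a fricative, so /p/ must become a fricative as well.
A voiceless bilabial fricative is [ɸ], so the surface segment is [ɸ].

[ɳəʒɸinu]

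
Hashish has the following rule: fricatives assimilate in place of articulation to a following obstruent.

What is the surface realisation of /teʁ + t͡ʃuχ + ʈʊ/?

[teʒt͡ʃuʂʈʊ]

The rule targets /ʁ/ (voiced uvular fricative), which sits before the trigger /t͡ʃ/ (postalveolar).
The voiced postalveolar fricative is [ʒ], so /ʁ/ → [ʒ].
At the second juncture, /χ/ likewise becomes [ʂ] adjacent to /ʈ/.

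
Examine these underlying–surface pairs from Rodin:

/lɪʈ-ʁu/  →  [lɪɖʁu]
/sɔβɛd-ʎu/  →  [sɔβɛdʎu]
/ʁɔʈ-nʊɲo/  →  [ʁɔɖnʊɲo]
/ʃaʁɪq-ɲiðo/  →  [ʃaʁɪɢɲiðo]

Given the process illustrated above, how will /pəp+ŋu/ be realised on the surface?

The data show regressive voicing assimilation: /ʈ/ → [ɖ] before /ʁ/; /ʈ/ → [ɖ] before /n/; /q/ → [ɢ] before /ɲ/. In each pair only voicing changes, matching the following consonant, while place and manner stay constant.
No alternation appears in [sɔβɛdʎu]: there the adjacent consonants already agree in voicing (/d/ and /ʎ/ are both voiced), so this form is consistent with the same rule.
/p/ is a voiceless bilabial stop. The following trigger /ŋ/ is voiced, so /p/ must become voiced as well.
Changing only its voicing to voiced gives [b] — the voiced bilabial stop.

[pəbŋu]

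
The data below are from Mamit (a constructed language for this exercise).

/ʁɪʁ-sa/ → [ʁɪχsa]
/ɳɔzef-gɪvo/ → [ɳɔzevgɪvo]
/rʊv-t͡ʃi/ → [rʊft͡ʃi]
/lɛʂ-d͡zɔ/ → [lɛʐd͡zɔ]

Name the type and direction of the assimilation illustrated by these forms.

The segment that alternates is /ʁ/, which surfaces as [χ] when adjacent to /s/.
/ʁ/ is voiced while /s/ is voiceless; the output [χ] is voiceless, matching the trigger — so the feature that spreads is voicing.
Place and manner are unchanged, so the assimilation is partial, not total.
Checking the remaining alternations: /f/ → [v] before /g/ (voiceless → voiced, matching voiced); /v/ → [f] before /t͡ʃ/ (voiced → voiceless, matching voiceless); /ʂ/ → [ʐ] before /d͡z/ (voiceless → voiced, matching voiced) — only voicing changes, and always toward the following segment.
Since the segment that changes precedes the conditioning segment, the assimilation is regressive.

regressive voicing assimilation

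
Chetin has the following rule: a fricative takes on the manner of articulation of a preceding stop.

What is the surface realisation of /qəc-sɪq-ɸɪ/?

[qəctɪqpɪ]

/s/ is a voiceless alveolar fricative. The preceding trigger /c/ is a stop, so /s/ must become a stop as well.
The voiceless alveolar stop is [t], so /s/ → [t].
At the second juncture, /ɸ/ likewise becomes [p] adjacent to /q/.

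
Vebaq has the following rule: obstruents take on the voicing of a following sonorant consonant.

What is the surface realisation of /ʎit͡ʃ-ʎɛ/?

[ʎid͡ʒʎɛ]

The rule targets /t͡ʃ/ (voiceless postalveolar affricate), which sits before the trigger /ʎ/ (voiced).
The voiced postalveolar affricate is [d͡ʒ], so /t͡ʃ/ → [d͡ʒ].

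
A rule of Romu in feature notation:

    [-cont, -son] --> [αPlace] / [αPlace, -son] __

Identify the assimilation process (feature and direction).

progressive place assimilation

The rule copies the place features (abbreviated [Place]) from the environment onto the target, so the assimilating feature is place.
Since the environment is written before the underscore, the trigger precedes the target; the direction is progressive.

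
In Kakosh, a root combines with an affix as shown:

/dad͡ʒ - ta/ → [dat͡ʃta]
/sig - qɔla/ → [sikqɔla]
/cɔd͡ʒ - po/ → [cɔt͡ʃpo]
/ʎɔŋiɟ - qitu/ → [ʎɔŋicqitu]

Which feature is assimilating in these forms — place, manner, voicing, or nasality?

The segment that alternates is /d͡ʒ/, which surfaces as [t͡ʃ] when adjacent to /t/.
/d͡ʒ/ is voiced while /t/ is voiceless; the output [t͡ʃ] is voiceless, matching the trigger — so the feature that spreads is voicing.
The same holds elsewhere in the data: /g/ → [k] before /q/ (voiced → voiceless, matching voiceless); /d͡ʒ/ → [t͡ʃ] before /p/ (voiced → voiceless, matching voiceless); /ɟ/ → [c] before /q/ (voiced → voiceless, matching voiceless) — only voicing changes, and always toward the following segment.

voicing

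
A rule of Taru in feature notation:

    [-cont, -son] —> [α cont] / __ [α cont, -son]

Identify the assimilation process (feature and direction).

regressive manner assimilation

The shared variable α links the value of [cont] on the target to that of the neighbouring obstruent. [cont] distinguishes stops from fricatives — a manner-of-articulation feature — so this is manner assimilation.
The conditioning segment sits to the right of the focus bar, meaning the trigger follows the segment that changes — regressive assimilation.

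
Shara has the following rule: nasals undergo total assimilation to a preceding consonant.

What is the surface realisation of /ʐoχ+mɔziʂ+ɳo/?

/m/ is the segment targeted by the rule; it sits immediately after /χ/, so it assimilates completely and surfaces as [χ].
The same rule applies at the second boundary: /ɳ/ → [ʂ] next to /ʂ/.

[ʐoχχɔziʂʂo]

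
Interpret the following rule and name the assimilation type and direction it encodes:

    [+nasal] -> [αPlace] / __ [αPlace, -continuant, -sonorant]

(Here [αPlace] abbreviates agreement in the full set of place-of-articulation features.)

regressive place assimilation

The rule copies the place features (abbreviated [Place]) from the environment onto the target, so the assimilating feature is place.
The conditioning segment sits to the right of the focus bar, meaning the trigger follows the segment that changes — regressive assimilation.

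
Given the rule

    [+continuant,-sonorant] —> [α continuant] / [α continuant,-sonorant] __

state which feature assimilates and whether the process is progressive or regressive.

progressive manner assimilation

The rule copies [continuant] (continuancy) from the environment onto the target fricatives; since [±continuant] encodes the stop/fricative manner contrast, the assimilating dimension is manner.
The conditioning segment sits to the left of the focus bar, meaning the trigger precedes the segment that changes — progressive assimilation.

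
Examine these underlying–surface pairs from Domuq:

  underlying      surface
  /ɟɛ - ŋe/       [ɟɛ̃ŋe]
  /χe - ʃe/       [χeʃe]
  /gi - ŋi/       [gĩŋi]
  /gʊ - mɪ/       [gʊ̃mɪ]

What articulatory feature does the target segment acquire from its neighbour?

The vowel /ɛ/ surfaces as nasalised [ɛ̃] next to the following nasal /ŋ/ — it has acquired the [+nasal] feature of its neighbour.
The other forms show the same pattern: /i/ → [ĩ] before /ŋ/; /ʊ/ → [ʊ̃] before /m/ — each time a vowel is nasalised next to a following nasal.
No change occurs in [χeʃe] because the vowel at the boundary is adjacent to an oral consonant, not a nasal (/e/ next to /ʃ/).

nasality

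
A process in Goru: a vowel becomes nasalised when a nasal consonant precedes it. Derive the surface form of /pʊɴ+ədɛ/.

[pʊɴə̃dɛ]

/ə/ sits next to the nasal /ɴ/ and is therefore nasalised to [ə̃].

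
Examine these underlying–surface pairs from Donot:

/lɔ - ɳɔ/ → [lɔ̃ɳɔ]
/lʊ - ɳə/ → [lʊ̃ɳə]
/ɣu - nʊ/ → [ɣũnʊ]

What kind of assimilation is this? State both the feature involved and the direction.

regressive nasality assimilation (vowel nasalisation)

The vowel /ɔ/ surfaces as nasalised [ɔ̃] next to the following nasal /ɳ/ — it has acquired the [+nasal] feature of its neighbour.
The other forms show the same pattern: /ʊ/ → [ʊ̃] before /ɳ/; /u/ → [ũ] before /n/ — each time a vowel is nasalised next to a following nasal.
Because the conditioning nasal is to the right of the vowel that changes, the process is regressive (anticipatory).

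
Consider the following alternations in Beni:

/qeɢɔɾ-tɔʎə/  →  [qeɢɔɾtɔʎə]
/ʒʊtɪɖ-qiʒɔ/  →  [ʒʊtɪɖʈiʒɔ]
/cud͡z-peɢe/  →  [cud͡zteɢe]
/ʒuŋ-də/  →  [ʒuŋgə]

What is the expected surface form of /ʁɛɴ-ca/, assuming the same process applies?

[ʁɛɴqa]

The data show progressive place assimilation: /q/ → [ʈ] after /ɖ/; /p/ → [t] after /d͡z/; /d/ → [g] after /ŋ/. In each pair only place changes, matching the preceding consonant, while manner and voice stay constant.
No alternation appears in [qeɢɔɾtɔʎə]: there the adjacent consonants already agree in place (/t/ and /ɾ/ are both alveolar), so this form is consistent with the same rule.
/c/ is a voiceless palatal stop. The preceding trigger /ɴ/ is uvular, so /c/ must become uvular as well.
Changing only its place to uvular gives [q] — the voiceless uvular stop.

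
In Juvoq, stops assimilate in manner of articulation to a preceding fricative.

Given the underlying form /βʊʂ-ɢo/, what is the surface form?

The rule targets /ɢ/ (voiced uvular stop), which sits after the trigger /ʂ/ (fricative).
A voiced uvular fricative is [ʁ], so the surface segment is [ʁ].

[βʊʂʁo]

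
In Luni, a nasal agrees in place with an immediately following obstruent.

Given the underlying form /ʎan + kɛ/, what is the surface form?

/n/ is a voiced alveolar nasal. The following trigger /k/ is velar, so /n/ must become velar as well.
The voiced velar nasal is [ŋ], so /n/ → [ŋ].

[ʎaŋkɛ]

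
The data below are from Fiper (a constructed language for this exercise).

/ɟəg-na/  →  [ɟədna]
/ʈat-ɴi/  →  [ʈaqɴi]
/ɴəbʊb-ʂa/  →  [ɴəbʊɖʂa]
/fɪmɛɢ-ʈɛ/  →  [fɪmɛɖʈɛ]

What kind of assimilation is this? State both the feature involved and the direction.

regressive place assimilation

The segment that alternates is /g/, which surfaces as [d] when adjacent to /n/.
/g/ is velar while /n/ is alveolar; the output [d] is alveolar, matching the trigger — so the feature that spreads is place.
Manner and voice are unchanged, so the assimilation is partial, not total.
Checking the remaining alternations: /t/ → [q] before /ɴ/ (alveolar → uvular, matching uvular); /b/ → [ɖ] before /ʂ/ (bilabial → retroflex, matching retroflex); /ɢ/ → [ɖ] before /ʈ/ (uvular → retroflex, matching retroflex) — only place changes, and always toward the following segment.
Since the segment that changes precedes the conditioning segment, the assimilation is regressive.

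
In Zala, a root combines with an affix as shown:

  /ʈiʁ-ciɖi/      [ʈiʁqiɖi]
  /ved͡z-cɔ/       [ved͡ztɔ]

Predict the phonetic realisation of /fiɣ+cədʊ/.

The data show progressive place assimilation: /c/ → [q] after /ʁ/; /c/ → [t] after /d͡z/. In each pair only place changes, matching the preceding consonant, while manner and voice stay constant.
The rule targets /c/ (voiceless palatal stop), which sits after the trigger /ɣ/ (velar).
Changing only its place to velar gives [k] — the voiceless velar stop.

[fiɣkədʊ]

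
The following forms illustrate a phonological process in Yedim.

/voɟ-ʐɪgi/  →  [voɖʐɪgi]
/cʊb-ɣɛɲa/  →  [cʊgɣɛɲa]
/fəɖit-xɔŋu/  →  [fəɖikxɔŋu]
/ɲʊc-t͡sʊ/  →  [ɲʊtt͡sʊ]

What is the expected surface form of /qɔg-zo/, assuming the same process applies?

[qɔdzo]

The data show regressive place assimilation: /ɟ/ → [ɖ] before /ʐ/; /b/ → [g] before /ɣ/; /t/ → [k] before /x/; /c/ → [t] before /t͡s/. In each pair only place changes, matching the following consonant, while manner and voice stay constant.
The rule targets /g/ (voiced velar stop), which sits before the trigger /z/ (alveolar).
A voiced alveolar stop is [d], so the surface segment is [d].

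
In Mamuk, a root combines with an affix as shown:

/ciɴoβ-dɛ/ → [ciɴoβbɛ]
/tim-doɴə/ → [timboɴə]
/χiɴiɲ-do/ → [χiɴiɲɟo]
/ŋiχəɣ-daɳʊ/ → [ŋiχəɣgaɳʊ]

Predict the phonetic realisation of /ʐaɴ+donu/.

The data show progressive place assimilation: /d/ → [b] after /β/; /d/ → [b] after /m/; /d/ → [ɟ] after /ɲ/; /d/ → [g] after /ɣ/. In each pair only place changes, matching the preceding consonant, while manner and voice stay constant.
The rule targets /d/ (voiced alveolar stop), which sits after the trigger /ɴ/ (uvular).
The voiced uvular stop is [ɢ], so /d/ → [ɢ].

[ʐaɴɢonu]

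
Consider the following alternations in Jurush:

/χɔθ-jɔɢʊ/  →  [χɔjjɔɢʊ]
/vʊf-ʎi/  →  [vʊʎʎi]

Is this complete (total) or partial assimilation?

The segment that alternates is /θ/, which surfaces as [j] when adjacent to /j/.
The output [j] is identical to the trigger /j/ — every feature (place, manner, voicing) has been copied — so this is total assimilation.
The remaining alternation confirms this: /f/ → [ʎ] before /ʎ/ — in each case the output is a copy of the following consonant.

total assimilation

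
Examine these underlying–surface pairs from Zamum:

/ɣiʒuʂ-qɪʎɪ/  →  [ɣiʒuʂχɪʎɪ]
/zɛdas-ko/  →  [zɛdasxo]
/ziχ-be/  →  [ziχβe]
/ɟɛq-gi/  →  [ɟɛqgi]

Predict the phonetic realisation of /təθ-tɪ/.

The data show progressive manner assimilation: /q/ → [χ] after /ʂ/; /k/ → [x] after /s/; /b/ → [β] after /χ/. In each pair only manner changes, matching the preceding consonant, while place and voice stay constant.
No alternation appears in [ɟɛqgi]: there the adjacent consonants already agree in manner (/g/ and /q/ are both stops), so this form is consistent with the same rule.
The rule targets /t/ (voiceless alveolar stop), which sits after the trigger /θ/ (fricative).
The voiceless alveolar fricative is [s], so /t/ → [s].

[təθsɪ]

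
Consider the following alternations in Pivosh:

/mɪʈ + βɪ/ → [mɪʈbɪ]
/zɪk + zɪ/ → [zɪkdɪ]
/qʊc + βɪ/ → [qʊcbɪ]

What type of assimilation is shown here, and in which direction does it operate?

progressive manner assimilation

Comparing underlying and surface forms, /β/ → [b] is the alternation; the neighbouring /ʈ/ is constant.
/β/ is a fricative while /ʈ/ is a stop; the output [b] is a stop, matching the trigger — so the feature that spreads is manner.
Place and voice are unchanged, so the assimilation is partial, not total.
The other alternating forms pattern the same way: /z/ → [d] after /k/ (fricative → stop, matching a stop); /β/ → [b] after /c/ (fricative → stop, matching a stop) — only manner changes, and always toward the preceding segment.
Since the segment that changes follows the conditioning segment, the assimilation is progressive.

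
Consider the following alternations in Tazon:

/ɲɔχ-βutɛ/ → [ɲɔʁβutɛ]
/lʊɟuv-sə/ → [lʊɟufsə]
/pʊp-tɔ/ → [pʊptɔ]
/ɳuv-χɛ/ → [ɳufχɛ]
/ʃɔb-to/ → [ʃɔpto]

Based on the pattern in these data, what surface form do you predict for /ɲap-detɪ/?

The data show regressive voicing assimilation: /χ/ → [ʁ] before /β/; /v/ → [f] before /s/; /v/ → [f] before /χ/; /b/ → [p] before /t/. In each pair only voicing changes, matching the following consonant, while place and manner stay constant.
Nothing changes in [pʊptɔ]: there the adjacent consonants already agree in voicing (/p/ and /t/ are both voiceless), so this form is consistent with the same rule.
The rule targets /p/ (voiceless bilabial stop), which sits before the trigger /d/ (voiced).
Changing only its voicing to voiced gives [b] — the voiced bilabial stop.

[ɲabdetɪ]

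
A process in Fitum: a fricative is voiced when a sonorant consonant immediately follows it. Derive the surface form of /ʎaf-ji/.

[ʎavji]

/f/ is a voiceless labiodental fricative. The following trigger /j/ is voiced, so /f/ must become voiced as well.
The voiced labiodental fricative is [v], so /f/ → [v].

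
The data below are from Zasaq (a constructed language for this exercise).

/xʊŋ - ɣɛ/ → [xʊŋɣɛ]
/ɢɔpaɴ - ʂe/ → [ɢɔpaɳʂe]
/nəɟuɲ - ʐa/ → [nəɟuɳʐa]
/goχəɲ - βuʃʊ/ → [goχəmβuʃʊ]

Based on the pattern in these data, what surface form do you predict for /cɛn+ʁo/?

The data show regressive place assimilation: /ɴ/ → [ɳ] before /ʂ/; /ɲ/ → [ɳ] before /ʐ/; /ɲ/ → [m] before /β/. In each pair only place changes, matching the following consonant, while manner and voice stay constant.
Nothing changes in [xʊŋɣɛ]: there the adjacent consonants already agree in place (/ŋ/ and /ɣ/ are both velar), so this form is consistent with the same rule.
/n/ is a voiced alveolar nasal. The following trigger /ʁ/ is uvular, so /n/ must become uvular as well.
A voiced uvular nasal is [ɴ], so the surface segment is [ɴ].

[cɛɴʁo]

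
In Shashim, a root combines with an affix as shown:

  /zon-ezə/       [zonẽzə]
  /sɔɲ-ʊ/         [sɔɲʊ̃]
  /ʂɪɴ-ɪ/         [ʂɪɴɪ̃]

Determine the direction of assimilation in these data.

progressive

The vowel /e/ surfaces as nasalised [ẽ] next to the preceding nasal /n/ — it has acquired the [+nasal] feature of its neighbour.
Likewise in the remaining data: /ʊ/ → [ʊ̃] after /ɲ/; /ɪ/ → [ɪ̃] after /ɴ/ — each time a vowel is nasalised next to a preceding nasal.
Because the conditioning nasal is to the left of the vowel that changes, the process is progressive (perseverative).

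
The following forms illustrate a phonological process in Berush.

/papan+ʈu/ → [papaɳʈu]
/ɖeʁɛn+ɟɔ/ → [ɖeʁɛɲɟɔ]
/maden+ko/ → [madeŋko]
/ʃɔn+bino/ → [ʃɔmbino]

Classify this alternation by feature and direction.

Underlying /n/ is realised as [ɳ] next to /ʈ/; /ʈ/ itself does not change.
The change alveolar → retroflex matches the place of the following /ʈ/, identifying this as place assimilation.
Manner and voice are unchanged, so the assimilation is partial, not total.
Checking the remaining alternations: /n/ → [ɲ] before /ɟ/ (alveolar → palatal, matching palatal); /n/ → [ŋ] before /k/ (alveolar → velar, matching velar); /n/ → [m] before /b/ (alveolar → bilabial, matching bilabial) — only place changes, and always toward the following segment.
Since the segment that changes precedes the conditioning segment, the assimilation is regressive.

regressive place assimilation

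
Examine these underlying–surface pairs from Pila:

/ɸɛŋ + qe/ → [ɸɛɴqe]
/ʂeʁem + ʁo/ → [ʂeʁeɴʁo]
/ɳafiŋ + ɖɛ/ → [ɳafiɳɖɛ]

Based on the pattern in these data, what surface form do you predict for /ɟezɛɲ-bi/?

The data show regressive place assimilation: /ŋ/ → [ɴ] before /q/; /m/ → [ɴ] before /ʁ/; /ŋ/ → [ɳ] before /ɖ/. In each pair only place changes, matching the following consonant, while manner and voice stay constant.
The rule targets /ɲ/ (voiced palatal nasal), which sits before the trigger /b/ (bilabial).
The voiced bilabial nasal is [m], so /ɲ/ → [m].

[ɟezɛmbi]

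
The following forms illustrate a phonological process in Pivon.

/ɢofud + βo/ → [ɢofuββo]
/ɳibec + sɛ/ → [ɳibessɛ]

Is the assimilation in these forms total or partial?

Underlying /d/ is realised as [β] next to /β/; /β/ itself does not change.
The output [β] is identical to the trigger /β/ — every feature (place, manner, voicing) has been copied — so this is total assimilation.
The remaining alternation confirms this: /c/ → [s] before /s/ — in each case the output is a copy of the following consonant.

total assimilation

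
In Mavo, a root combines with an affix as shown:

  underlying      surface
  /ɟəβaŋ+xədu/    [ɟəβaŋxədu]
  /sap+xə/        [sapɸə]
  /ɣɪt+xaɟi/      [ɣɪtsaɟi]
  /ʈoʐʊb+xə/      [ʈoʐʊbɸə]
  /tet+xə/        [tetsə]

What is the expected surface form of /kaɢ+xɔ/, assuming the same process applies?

[kaɢχɔ]

The data show progressive place assimilation: /x/ → [ɸ] after /p/; /x/ → [s] after /t/; /x/ → [ɸ] after /b/. In each pair only place changes, matching the preceding consonant, while manner and voice stay constant.
Nothing changes in [ɟəβaŋxədu]: there the adjacent consonants already agree in place (/x/ and /ŋ/ are both velar), so this form is consistent with the same rule.
/x/ is a voiceless velar fricative. The preceding trigger /ɢ/ is uvular, so /x/ must become uvular as well.
A voiceless uvular fricative is [χ], so the surface segment is [χ].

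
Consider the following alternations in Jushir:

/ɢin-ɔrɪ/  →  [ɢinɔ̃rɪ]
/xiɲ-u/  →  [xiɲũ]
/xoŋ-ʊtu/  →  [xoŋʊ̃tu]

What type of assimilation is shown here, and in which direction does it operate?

progressive nasality assimilation (vowel nasalisation)

The vowel /ɔ/ surfaces as nasalised [ɔ̃] next to the preceding nasal /n/ — it has acquired the [+nasal] feature of its neighbour.
Likewise in the remaining data: /u/ → [ũ] after /ɲ/; /ʊ/ → [ʊ̃] after /ŋ/ — each time a vowel is nasalised next to a preceding nasal.
Because the conditioning nasal is to the left of the vowel that changes, the process is progressive (perseverative).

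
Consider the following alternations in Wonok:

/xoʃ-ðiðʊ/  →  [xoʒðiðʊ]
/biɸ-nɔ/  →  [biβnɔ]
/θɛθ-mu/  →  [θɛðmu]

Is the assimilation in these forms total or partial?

Comparing underlying and surface forms, /ʃ/ → [ʒ] is the alternation; the neighbouring /ð/ is constant.
The change voiceless → voiced matches the voicing of the following /ð/, identifying this as voicing assimilation.
Place and manner are unchanged, so the assimilation is partial, not total.
The other alternating forms pattern the same way: /ɸ/ → [β] before /n/ (voiceless → voiced, matching voiced); /θ/ → [ð] before /m/ (voiceless → voiced, matching voiced) — only voicing changes, and always toward the following segment.

partial assimilation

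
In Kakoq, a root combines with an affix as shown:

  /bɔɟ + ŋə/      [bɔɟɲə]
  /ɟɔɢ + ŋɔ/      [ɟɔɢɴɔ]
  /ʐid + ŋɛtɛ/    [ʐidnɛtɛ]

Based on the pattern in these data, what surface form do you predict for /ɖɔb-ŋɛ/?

[ɖɔbmɛ]

The data show progressive place assimilation: /ŋ/ → [ɲ] after /ɟ/; /ŋ/ → [ɴ] after /ɢ/; /ŋ/ → [n] after /d/. In each pair only place changes, matching the preceding consonant, while manner and voice stay constant.
The rule targets /ŋ/ (voiced velar nasal), which sits after the trigger /b/ (bilabial).
The voiced bilabial nasal is [m], so /ŋ/ → [m].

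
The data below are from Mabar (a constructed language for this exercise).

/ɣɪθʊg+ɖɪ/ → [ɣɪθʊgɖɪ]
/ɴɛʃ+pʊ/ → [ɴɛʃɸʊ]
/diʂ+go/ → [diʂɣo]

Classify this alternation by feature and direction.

progressive manner assimilation

The segment that alternates is /p/, which surfaces as [ɸ] when adjacent to /ʃ/.
The change stop → fricative matches the manner of the preceding /ʃ/, identifying this as manner assimilation.
Place and voice are unchanged, so the assimilation is partial, not total.
The same holds elsewhere in the data: /g/ → [ɣ] after /ʂ/ (stop → fricative, matching a fricative) — only manner changes, and always toward the preceding segment.
No alternation appears in [ɣɪθʊgɖɪ]: there the adjacent consonants already agree in manner (/ɖ/ and /g/ are both stops), so this form is consistent with the same rule.
Since the segment that changes follows the conditioning segment, the assimilation is progressive.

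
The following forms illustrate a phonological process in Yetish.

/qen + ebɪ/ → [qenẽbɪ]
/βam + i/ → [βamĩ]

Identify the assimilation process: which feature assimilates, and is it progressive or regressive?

The vowel /e/ surfaces as nasalised [ẽ] next to the preceding nasal /n/ — it has acquired the [+nasal] feature of its neighbour.
Likewise in the remaining data: /i/ → [ĩ] after /m/ — each time a vowel is nasalised next to a preceding nasal.
Because the conditioning nasal is to the left of the vowel that changes, the process is progressive (perseverative).

progressive nasality assimilation (vowel nasalisation)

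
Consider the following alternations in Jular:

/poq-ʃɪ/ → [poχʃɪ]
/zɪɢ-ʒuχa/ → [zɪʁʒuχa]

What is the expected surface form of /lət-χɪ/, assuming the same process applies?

[ləsχɪ]

The data show regressive manner assimilation: /q/ → [χ] before /ʃ/; /ɢ/ → [ʁ] before /ʒ/. In each pair only manner changes, matching the following consonant, while place and voice stay constant.
/t/ is a voiceless alveolar stop. The following trigger /χ/ is a fricative, so /t/ must become a fricative as well.
A voiceless alveolar fricative is [s], so the surface segment is [s].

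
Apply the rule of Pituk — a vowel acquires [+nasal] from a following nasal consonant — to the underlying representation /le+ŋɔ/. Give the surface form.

[lẽŋɔ]

/e/ sits next to the nasal /ŋ/ and is therefore nasalised to [ẽ].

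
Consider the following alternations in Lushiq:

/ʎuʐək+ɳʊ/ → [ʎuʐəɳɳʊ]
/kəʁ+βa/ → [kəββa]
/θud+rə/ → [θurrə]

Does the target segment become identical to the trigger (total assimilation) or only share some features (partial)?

total assimilation

Comparing underlying and surface forms, /k/ → [ɳ] is the alternation; the neighbouring /ɳ/ is constant.
The output [ɳ] is identical to the trigger /ɳ/ — every feature (place, manner, voicing) has been copied — so this is total assimilation.
The other forms behave the same way: /ʁ/ → [β] before /β/; /d/ → [r] before /r/ — in each case the output is a copy of the following consonant.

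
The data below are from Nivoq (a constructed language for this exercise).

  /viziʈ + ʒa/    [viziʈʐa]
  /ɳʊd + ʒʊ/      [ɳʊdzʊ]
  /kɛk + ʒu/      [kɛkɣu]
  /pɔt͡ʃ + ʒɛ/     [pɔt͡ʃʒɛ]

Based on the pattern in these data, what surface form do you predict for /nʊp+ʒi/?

The data show progressive place assimilation: /ʒ/ → [ʐ] after /ʈ/; /ʒ/ → [z] after /d/; /ʒ/ → [ɣ] after /k/. In each pair only place changes, matching the preceding consonant, while manner and voice stay constant.
No alternation appears in [pɔt͡ʃʒɛ]: there the adjacent consonants already agree in place (/ʒ/ and /t͡ʃ/ are both postalveolar), so this form is consistent with the same rule.
The rule targets /ʒ/ (voiced postalveolar fricative), which sits after the trigger /p/ (bilabial).
Changing only its place to bilabial gives [β] — the voiced bilabial fricative.

[nʊpβi]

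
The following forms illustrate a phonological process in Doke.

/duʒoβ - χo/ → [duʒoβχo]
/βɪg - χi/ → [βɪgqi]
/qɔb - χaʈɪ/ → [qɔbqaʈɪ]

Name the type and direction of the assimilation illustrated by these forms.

progressive manner assimilation

Underlying /χ/ is realised as [q] next to /g/; /g/ itself does not change.
/χ/ is a fricative while /g/ is a stop; the output [q] is a stop, matching the trigger — so the feature that spreads is manner.
Place and voice are unchanged, so the assimilation is partial, not total.
The same holds elsewhere in the data: /χ/ → [q] after /b/ (fricative → stop, matching a stop) — only manner changes, and always toward the preceding segment.
No alternation appears in [duʒoβχo]: there the adjacent consonants already agree in manner (/χ/ and /β/ are both fricatives), so this form is consistent with the same rule.
The trigger is the preceding segment, so the direction is progressive (perseverative).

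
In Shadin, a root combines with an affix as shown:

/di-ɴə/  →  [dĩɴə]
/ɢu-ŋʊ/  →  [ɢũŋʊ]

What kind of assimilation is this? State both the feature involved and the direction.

The vowel /i/ surfaces as nasalised [ĩ] next to the following nasal /ɴ/ — it has acquired the [+nasal] feature of its neighbour.
Likewise in the remaining data: /u/ → [ũ] before /ŋ/ — each time a vowel is nasalised next to a following nasal.
Because the conditioning nasal is to the right of the vowel that changes, the process is regressive (anticipatory).

regressive nasality assimilation (vowel nasalisation)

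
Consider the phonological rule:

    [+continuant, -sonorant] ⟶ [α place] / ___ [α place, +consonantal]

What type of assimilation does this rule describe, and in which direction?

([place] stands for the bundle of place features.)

The shared variable α links the value of the place features (abbreviated [place]) on the target to the same value on the neighbouring segment, so place is the feature that assimilates.
The conditioning segment sits to the right of the focus bar, meaning the trigger follows the segment that changes — regressive assimilation.

regressive place assimilation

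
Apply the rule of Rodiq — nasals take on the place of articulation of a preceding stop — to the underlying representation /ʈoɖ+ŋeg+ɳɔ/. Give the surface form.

/ŋ/ is a voiced velar nasal. The preceding trigger /ɖ/ is retroflex, so /ŋ/ must become retroflex as well.
Changing only its place to retroflex gives [ɳ] — the voiced retroflex nasal.
At the second juncture, /ɳ/ likewise becomes [ŋ] adjacent to /g/.

[ʈoɖɳegŋɔ]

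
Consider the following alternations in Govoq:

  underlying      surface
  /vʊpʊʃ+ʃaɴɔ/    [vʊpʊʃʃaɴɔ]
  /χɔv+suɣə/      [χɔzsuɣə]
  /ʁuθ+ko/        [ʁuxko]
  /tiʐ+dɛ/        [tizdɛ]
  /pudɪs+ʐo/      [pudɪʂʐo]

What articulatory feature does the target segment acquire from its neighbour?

place

The segment that alternates is /v/, which surfaces as [z] when adjacent to /s/.
/v/ is labiodental while /s/ is alveolar; the output [z] is alveolar, matching the trigger — so the feature that spreads is place.
The other alternating forms pattern the same way: /θ/ → [x] before /k/ (dental → velar, matching velar); /ʐ/ → [z] before /d/ (retroflex → alveolar, matching alveolar); /s/ → [ʂ] before /ʐ/ (alveolar → retroflex, matching retroflex) — only place changes, and always toward the following segment.
Nothing changes in [vʊpʊʃʃaɴɔ]: there the adjacent consonants already agree in place (/ʃ/ and /ʃ/ are both postalveolar), so this form is consistent with the same rule.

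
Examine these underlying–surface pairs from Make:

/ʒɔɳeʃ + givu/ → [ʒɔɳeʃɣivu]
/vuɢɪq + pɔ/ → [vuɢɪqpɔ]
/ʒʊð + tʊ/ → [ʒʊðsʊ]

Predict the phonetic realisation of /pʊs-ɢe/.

[pʊsʁe]

The data show progressive manner assimilation: /g/ → [ɣ] after /ʃ/; /t/ → [s] after /ð/. In each pair only manner changes, matching the preceding consonant, while place and voice stay constant.
No alternation appears in [vuɢɪqpɔ]: there the adjacent consonants already agree in manner (/p/ and /q/ are both stops), so this form is consistent with the same rule.
The rule targets /ɢ/ (voiced uvular stop), which sits after the trigger /s/ (fricative).
Changing only its manner to fricative gives [ʁ] — the voiced uvular fricative.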